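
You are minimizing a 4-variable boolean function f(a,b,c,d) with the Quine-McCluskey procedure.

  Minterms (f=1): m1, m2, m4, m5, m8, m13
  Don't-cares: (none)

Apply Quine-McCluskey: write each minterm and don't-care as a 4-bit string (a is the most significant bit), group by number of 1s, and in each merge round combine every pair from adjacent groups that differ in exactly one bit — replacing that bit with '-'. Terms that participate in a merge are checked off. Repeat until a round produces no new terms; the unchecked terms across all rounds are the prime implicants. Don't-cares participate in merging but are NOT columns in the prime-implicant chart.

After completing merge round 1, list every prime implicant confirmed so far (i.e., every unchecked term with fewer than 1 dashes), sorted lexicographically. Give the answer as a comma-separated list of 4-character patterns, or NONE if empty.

0010, 1000

size-2^0 implicants → 0001(✓)  0010  0100(✓)  0101(✓)  1000  1101(✓)
size-2^1 implicants → -101  0-01  010-
Unchecked terms (primes): -101, 0-01, 0010, 010-, 1000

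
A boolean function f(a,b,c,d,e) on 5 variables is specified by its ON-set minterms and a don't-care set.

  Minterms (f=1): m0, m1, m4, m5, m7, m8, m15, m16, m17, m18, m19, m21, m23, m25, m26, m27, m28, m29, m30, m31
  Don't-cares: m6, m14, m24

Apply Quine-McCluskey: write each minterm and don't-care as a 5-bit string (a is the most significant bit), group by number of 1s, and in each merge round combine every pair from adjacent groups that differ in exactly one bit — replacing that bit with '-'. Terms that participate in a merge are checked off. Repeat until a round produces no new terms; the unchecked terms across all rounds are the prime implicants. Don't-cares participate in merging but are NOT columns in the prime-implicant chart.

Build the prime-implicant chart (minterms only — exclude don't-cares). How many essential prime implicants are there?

[col 0] 00000*, 00001*, 00100*, 00101*, 00110*, 00111*, 01000*, 01110*, 01111*, 10000*, 10001*, 10010*, 10011*, 10101*, 10111*, 11000*, 11001*, 11010*, 11011*, 11100*, 11101*, 11110*, 11111*
[col 1] -0000*, -0001*, -0101*, -0111*, -1000*, -1110*, -1111*, 0-000*, 0-110*, 0-111*, 00-00*, 00-01*, 0000-*, 001-0*, 001-1*, 0010-*, 0011-*, 0111-*, 1-000*, 1-001*, 1-010*, 1-011*, 1-101*, 1-111*, 10-01*, 10-11*, 100-0*, 100-1*, 1000-*, 1001-*, 101-1*, 11-00*, 11-01*, 11-10*, 11-11*, 110-0*, 110-1*, 1100-*, 1101-*, 111-0*, 111-1*, 1110-*, 1111-*
[col 2] --000, --111, -0-01, -000-, -01-1, -111-, 0-11-, 00-0-, 001--, 1--01*, 1--11*, 1-0-0*, 1-0-1*, 1-00-*, 1-01-*, 1-1-1*, 10--1*, 100--*, 11--0*, 11--1*, 11-0-*, 11-1-*, 110--*, 111--*
[col 3] 1---1, 1-0--, 11---
Prime implicants: --000, --111, -0-01, -000-, -01-1, -111-, 0-11-, 00-0-, 001--, 1---1, 1-0--, 11---
PI chart (minterm → PIs covering it):
  0 | --000,-000-,00-0-
  1 | -0-01,-000-,00-0-
  4 | 00-0-,001--
  5 | -0-01,-01-1,00-0-,001--
  7 | --111,-01-1,0-11-,001--
  8 | --000  (sole → essential)
  15 | --111,-111-,0-11-
  16 | --000,-000-,1-0--
  17 | -0-01,-000-,1---1,1-0--
  18 | 1-0--  (sole → essential)
  19 | 1---1,1-0--
  21 | -0-01,-01-1,1---1
  23 | --111,-01-1,1---1
  25 | 1---1,1-0--,11---
  26 | 1-0--,11---
  27 | 1---1,1-0--,11---
  28 | 11---  (sole → essential)
  29 | 1---1,11---
  30 | -111-,11---
  31 | --111,-111-,1---1,11---
Essential prime implicants: --000, 1-0--, 11---

3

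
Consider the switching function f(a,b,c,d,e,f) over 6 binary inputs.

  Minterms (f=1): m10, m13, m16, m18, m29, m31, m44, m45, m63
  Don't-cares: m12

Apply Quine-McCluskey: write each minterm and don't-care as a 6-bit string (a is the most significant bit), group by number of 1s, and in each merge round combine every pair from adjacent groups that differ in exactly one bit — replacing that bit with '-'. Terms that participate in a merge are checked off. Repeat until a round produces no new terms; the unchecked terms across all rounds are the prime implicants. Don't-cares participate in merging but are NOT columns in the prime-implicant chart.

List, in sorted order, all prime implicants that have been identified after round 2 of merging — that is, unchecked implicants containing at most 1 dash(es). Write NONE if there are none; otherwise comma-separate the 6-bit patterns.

-11111, 0-1101, 001010, 0100-0, 0111-1

[col 0] 001010, 001100*, 001101*, 010000*, 010010*, 011101*, 011111*, 101100*, 101101*, 111111*
[col 1] -01100*, -01101*, -11111, 0-1101, 00110-*, 0100-0, 0111-1, 10110-*
[col 2] -0110-
Prime implicants: -0110-, -11111, 0-1101, 001010, 0100-0, 0111-1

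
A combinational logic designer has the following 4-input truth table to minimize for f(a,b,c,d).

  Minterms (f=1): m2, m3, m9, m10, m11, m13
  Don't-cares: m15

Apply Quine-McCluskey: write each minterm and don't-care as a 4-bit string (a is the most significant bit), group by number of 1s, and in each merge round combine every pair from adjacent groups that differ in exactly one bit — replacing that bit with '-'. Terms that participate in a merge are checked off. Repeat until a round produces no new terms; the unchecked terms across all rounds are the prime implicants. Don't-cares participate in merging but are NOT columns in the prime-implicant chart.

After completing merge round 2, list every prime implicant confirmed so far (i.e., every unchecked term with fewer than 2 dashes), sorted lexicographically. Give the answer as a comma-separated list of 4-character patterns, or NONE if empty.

size-2^0 implicants → 0010(✓)  0011(✓)  1001(✓)  1010(✓)  1011(✓)  1101(✓)  1111(✓)
size-2^1 implicants → -010(✓)  -011(✓)  001-(✓)  1-01(✓)  1-11(✓)  10-1(✓)  101-(✓)  11-1(✓)
size-2^2 implicants → -01-  1--1
Unchecked terms (primes): -01-, 1--1

NONE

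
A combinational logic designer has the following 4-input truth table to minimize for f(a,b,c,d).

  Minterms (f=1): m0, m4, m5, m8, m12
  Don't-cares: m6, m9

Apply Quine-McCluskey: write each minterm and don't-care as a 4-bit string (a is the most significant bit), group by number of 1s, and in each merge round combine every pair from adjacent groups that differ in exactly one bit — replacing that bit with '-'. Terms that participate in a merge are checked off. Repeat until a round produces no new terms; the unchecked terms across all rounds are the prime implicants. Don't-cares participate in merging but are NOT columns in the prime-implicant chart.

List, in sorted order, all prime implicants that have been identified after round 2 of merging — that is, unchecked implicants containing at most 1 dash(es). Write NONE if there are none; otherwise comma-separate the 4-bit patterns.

01-0, 010-, 100-

[col 0] 0000*, 0100*, 0101*, 0110*, 1000*, 1001*, 1100*
[col 1] -000*, -100*, 0-00*, 01-0, 010-, 1-00*, 100-
[col 2] --00
Prime implicants: --00, 01-0, 010-, 100-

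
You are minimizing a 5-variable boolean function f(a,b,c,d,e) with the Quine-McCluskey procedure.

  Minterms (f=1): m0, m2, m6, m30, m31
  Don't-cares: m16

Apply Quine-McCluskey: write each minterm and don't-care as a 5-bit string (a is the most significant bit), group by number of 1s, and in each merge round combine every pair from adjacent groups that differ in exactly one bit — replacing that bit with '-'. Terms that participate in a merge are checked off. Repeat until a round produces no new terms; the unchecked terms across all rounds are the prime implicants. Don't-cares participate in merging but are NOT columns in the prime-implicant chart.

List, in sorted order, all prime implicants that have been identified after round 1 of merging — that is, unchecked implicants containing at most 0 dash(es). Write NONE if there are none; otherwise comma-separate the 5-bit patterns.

[col 0] 00000*, 00010*, 00110*, 10000*, 11110*, 11111*
[col 1] -0000, 00-10, 000-0, 1111-
Prime implicants: -0000, 00-10, 000-0, 1111-

NONE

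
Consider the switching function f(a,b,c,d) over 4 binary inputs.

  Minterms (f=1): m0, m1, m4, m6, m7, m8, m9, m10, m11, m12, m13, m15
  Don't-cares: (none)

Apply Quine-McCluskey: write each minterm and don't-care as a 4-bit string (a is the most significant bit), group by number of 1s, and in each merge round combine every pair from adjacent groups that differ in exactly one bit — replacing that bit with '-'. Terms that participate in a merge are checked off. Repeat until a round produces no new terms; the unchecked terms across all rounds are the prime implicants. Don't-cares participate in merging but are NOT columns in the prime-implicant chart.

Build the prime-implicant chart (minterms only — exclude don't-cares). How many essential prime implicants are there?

Round 0: 0000✓ 0001✓ 0100✓ 0110✓ 0111✓ 1000✓ 1001✓ 1010✓ 1011✓ 1100✓ 1101✓ 1111✓
Round 1: -000✓ -001✓ -100✓ -111 0-00✓ 000-✓ 01-0 011- 1-00✓ 1-01✓ 1-11✓ 10-0✓ 10-1✓ 100-✓ 101-✓ 11-1✓ 110-✓
Round 2: --00 -00- 1--1 1-0- 10--
PIs = {--00, -00-, -111, 01-0, 011-, 1--1, 1-0-, 10--}
Coverage chart:
  m0: --00,-00-
  m1: -00- ←essential
  m4: --00,01-0
  m6: 01-0,011-
  m7: -111,011-
  m8: --00,-00-,1-0-,10--
  m9: -00-,1--1,1-0-,10--
  m10: 10-- ←essential
  m11: 1--1,10--
  m12: --00,1-0-
  m13: 1--1,1-0-
  m15: -111,1--1
Essential: -00-, 10--

2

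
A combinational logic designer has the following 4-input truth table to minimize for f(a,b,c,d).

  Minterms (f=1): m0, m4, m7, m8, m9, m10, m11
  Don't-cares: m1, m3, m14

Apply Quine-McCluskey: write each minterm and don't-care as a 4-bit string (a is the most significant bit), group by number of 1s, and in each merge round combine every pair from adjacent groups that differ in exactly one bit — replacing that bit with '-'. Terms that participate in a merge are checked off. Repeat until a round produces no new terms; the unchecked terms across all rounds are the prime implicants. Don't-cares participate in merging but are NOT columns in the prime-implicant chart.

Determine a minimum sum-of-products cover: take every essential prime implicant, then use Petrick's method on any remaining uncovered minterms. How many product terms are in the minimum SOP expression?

3

size-2^0 implicants → 0000(✓)  0001(✓)  0011(✓)  0100(✓)  0111(✓)  1000(✓)  1001(✓)  1010(✓)  1011(✓)  1110(✓)
size-2^1 implicants → -000(✓)  -001(✓)  -011(✓)  0-00  0-11  00-1(✓)  000-(✓)  1-10  10-0(✓)  10-1(✓)  100-(✓)  101-(✓)
size-2^2 implicants → -0-1  -00-  10--
Unchecked terms (primes): -0-1, -00-, 0-00, 0-11, 1-10, 10--
Minterm coverage:
  m0 ⊆ -00-,0-00
  m4 ⊆ 0-00 [E]
  m7 ⊆ 0-11 [E]
  m8 ⊆ -00-,10--
  m9 ⊆ -0-1,-00-,10--
  m10 ⊆ 1-10,10--
  m11 ⊆ -0-1,10--
E = {0-00, 0-11}
Petrick residual → 10--
Cover = a'c'd' + a'cd + ab'  |cover|=3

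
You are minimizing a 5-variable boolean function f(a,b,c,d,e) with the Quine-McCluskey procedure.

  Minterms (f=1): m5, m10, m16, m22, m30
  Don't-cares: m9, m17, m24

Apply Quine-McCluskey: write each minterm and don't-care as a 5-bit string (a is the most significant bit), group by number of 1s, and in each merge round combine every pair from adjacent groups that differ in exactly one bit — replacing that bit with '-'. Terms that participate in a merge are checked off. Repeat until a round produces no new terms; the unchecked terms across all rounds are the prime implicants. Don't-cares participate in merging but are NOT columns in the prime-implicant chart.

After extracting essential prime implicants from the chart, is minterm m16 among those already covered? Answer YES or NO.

NO

Round 0: 00101 01001 01010 10000✓ 10001✓ 10110✓ 11000✓ 11110✓
Round 1: 1-000 1-110 1000-
PIs = {00101, 01001, 01010, 1-000, 1-110, 1000-}
Coverage chart:
  m5: 00101 ←essential
  m10: 01010 ←essential
  m16: 1-000,1000-
  m22: 1-110 ←essential
  m30: 1-110 ←essential
Essential: 00101, 01010, 1-110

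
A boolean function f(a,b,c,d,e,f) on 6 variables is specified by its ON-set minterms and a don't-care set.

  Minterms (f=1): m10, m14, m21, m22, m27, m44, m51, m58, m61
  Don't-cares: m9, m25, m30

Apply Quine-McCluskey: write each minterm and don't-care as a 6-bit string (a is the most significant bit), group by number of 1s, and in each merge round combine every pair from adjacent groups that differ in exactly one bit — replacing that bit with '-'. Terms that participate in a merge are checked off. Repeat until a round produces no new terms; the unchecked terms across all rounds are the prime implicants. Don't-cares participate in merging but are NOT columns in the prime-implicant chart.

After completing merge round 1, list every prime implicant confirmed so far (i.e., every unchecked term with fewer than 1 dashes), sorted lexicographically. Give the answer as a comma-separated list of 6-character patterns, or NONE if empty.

010101, 101100, 110011, 111010, 111101

Round 0: 001001✓ 001010✓ 001110✓ 010101 010110✓ 011001✓ 011011✓ 011110✓ 101100 110011 111010 111101
Round 1: 0-1001 0-1110 001-10 01-110 0110-1
PIs = {0-1001, 0-1110, 001-10, 01-110, 010101, 0110-1, 101100, 110011, 111010, 111101}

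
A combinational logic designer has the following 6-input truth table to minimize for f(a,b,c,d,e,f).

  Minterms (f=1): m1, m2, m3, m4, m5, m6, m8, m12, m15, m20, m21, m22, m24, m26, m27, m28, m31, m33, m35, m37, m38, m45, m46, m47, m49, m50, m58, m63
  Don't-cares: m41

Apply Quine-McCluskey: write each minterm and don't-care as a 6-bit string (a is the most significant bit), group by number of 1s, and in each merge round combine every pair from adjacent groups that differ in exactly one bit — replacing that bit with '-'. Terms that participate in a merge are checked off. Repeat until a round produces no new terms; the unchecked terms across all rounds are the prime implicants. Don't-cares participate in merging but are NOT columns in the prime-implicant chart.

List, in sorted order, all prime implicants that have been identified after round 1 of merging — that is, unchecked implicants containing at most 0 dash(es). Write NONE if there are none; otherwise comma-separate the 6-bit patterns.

NONE

[col 0] 000001*, 000010*, 000011*, 000100*, 000101*, 000110*, 001000*, 001100*, 001111*, 010100*, 010101*, 010110*, 011000*, 011010*, 011011*, 011100*, 011111*, 100001*, 100011*, 100101*, 100110*, 101001*, 101101*, 101110*, 101111*, 110001*, 110010*, 111010*, 111111*
[col 1] -00001*, -00011*, -00101*, -00110, -01111*, -11010, -11111*, 0-0100*, 0-0101*, 0-0110*, 0-1000*, 0-1100*, 0-1111*, 00-100*, 000-01*, 000-10, 0000-1*, 00001-, 0001-0*, 00010-*, 001-00*, 01-100*, 0101-0*, 01010-*, 011-00*, 011-11, 0110-0, 01101-, 1-0001, 1-1111*, 10-001*, 10-101*, 10-110, 100-01*, 1000-1*, 101-01*, 1011-1, 10111-, 11-010
[col 2] --1111, -00-01, -000-1, 0--100, 0-01-0, 0-010-, 0-1-00, 10--01
Prime implicants: --1111, -00-01, -000-1, -00110, -11010, 0--100, 0-01-0, 0-010-, 0-1-00, 000-10, 00001-, 011-11, 0110-0, 01101-, 1-0001, 10--01, 10-110, 1011-1, 10111-, 11-010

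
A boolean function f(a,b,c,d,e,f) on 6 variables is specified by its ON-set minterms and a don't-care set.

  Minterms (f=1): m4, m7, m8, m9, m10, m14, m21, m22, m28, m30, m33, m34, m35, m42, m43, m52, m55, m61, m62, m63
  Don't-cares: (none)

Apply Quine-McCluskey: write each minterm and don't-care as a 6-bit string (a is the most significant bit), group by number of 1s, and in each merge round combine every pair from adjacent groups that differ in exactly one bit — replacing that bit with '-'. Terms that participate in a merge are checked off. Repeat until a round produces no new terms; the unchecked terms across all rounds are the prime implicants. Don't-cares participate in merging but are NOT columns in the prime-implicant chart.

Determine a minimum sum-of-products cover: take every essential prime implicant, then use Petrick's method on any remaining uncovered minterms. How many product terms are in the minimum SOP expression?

13

[col 0] 000100, 000111, 001000*, 001001*, 001010*, 001110*, 010101, 010110*, 011100*, 011110*, 100001*, 100010*, 100011*, 101010*, 101011*, 110100, 110111*, 111101*, 111110*, 111111*
[col 1] -01010, -11110, 0-1110, 001-10, 0010-0, 00100-, 01-110, 0111-0, 10-010*, 10-011*, 1000-1, 10001-*, 10101-*, 11-111, 1111-1, 11111-
[col 2] 10-01-
Prime implicants: -01010, -11110, 0-1110, 000100, 000111, 001-10, 0010-0, 00100-, 01-110, 010101, 0111-0, 10-01-, 1000-1, 11-111, 110100, 1111-1, 11111-
PI chart (minterm → PIs covering it):
  4 | 000100  (sole → essential)
  7 | 000111  (sole → essential)
  8 | 0010-0,00100-
  9 | 00100-  (sole → essential)
  10 | -01010,001-10,0010-0
  14 | 0-1110,001-10
  21 | 010101  (sole → essential)
  22 | 01-110  (sole → essential)
  28 | 0111-0  (sole → essential)
  30 | -11110,0-1110,01-110,0111-0
  33 | 1000-1  (sole → essential)
  34 | 10-01-  (sole → essential)
  35 | 10-01-,1000-1
  42 | -01010,10-01-
  43 | 10-01-  (sole → essential)
  52 | 110100  (sole → essential)
  55 | 11-111  (sole → essential)
  61 | 1111-1  (sole → essential)
  62 | -11110,11111-
  63 | 11-111,1111-1,11111-
Essential prime implicants: 000100, 000111, 00100-, 01-110, 010101, 0111-0, 10-01-, 1000-1, 11-111, 110100, 1111-1
Petrick residual → -11110, 001-10
Minimum SOP uses 13 PIs: bcdef' + a'b'c'de'f' + a'b'c'def + a'b'cef' + a'b'cd'e' + a'bdef' + a'bc'de'f + a'bcdf' + ab'd'e + ab'c'd'f + abdef + abc'de'f' + abcdf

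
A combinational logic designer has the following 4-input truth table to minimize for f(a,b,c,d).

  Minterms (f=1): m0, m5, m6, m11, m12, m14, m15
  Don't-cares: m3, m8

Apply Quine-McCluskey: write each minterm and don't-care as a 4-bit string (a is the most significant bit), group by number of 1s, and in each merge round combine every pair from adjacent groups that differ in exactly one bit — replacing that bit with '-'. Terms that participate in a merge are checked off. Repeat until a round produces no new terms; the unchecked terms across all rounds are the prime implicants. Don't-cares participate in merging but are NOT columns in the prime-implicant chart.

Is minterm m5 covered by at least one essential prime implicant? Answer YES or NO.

YES

[col 0] 0000*, 0011*, 0101, 0110*, 1000*, 1011*, 1100*, 1110*, 1111*
[col 1] -000, -011, -110, 1-00, 1-11, 11-0, 111-
Prime implicants: -000, -011, -110, 0101, 1-00, 1-11, 11-0, 111-
PI chart (minterm → PIs covering it):
  0 | -000  (sole → essential)
  5 | 0101  (sole → essential)
  6 | -110  (sole → essential)
  11 | -011,1-11
  12 | 1-00,11-0
  14 | -110,11-0,111-
  15 | 1-11,111-
Essential prime implicants: -000, -110, 0101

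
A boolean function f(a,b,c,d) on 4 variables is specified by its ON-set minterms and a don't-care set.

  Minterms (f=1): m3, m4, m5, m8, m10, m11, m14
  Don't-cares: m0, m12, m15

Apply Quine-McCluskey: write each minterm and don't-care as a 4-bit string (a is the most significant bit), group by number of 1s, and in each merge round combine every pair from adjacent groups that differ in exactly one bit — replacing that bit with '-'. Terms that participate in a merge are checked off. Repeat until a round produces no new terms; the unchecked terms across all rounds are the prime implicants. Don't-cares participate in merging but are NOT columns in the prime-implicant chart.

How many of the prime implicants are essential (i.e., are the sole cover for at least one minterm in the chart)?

size-2^0 implicants → 0000(✓)  0011(✓)  0100(✓)  0101(✓)  1000(✓)  1010(✓)  1011(✓)  1100(✓)  1110(✓)  1111(✓)
size-2^1 implicants → -000(✓)  -011  -100(✓)  0-00(✓)  010-  1-00(✓)  1-10(✓)  1-11(✓)  10-0(✓)  101-(✓)  11-0(✓)  111-(✓)
size-2^2 implicants → --00  1--0  1-1-
Unchecked terms (primes): --00, -011, 010-, 1--0, 1-1-
Minterm coverage:
  m3 ⊆ -011 [E]
  m4 ⊆ --00,010-
  m5 ⊆ 010- [E]
  m8 ⊆ --00,1--0
  m10 ⊆ 1--0,1-1-
  m11 ⊆ -011,1-1-
  m14 ⊆ 1--0,1-1-
E = {-011, 010-}

2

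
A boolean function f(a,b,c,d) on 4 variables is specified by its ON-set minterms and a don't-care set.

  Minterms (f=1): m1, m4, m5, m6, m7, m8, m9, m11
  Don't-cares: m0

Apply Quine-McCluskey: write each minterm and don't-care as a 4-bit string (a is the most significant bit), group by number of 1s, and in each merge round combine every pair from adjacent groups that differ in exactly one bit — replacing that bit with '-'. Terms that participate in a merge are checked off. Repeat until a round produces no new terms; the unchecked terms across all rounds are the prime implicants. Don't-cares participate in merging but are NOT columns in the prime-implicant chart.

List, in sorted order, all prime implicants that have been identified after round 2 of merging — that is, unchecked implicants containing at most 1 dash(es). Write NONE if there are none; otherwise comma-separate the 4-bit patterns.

10-1

size-2^0 implicants → 0000(✓)  0001(✓)  0100(✓)  0101(✓)  0110(✓)  0111(✓)  1000(✓)  1001(✓)  1011(✓)
size-2^1 implicants → -000(✓)  -001(✓)  0-00(✓)  0-01(✓)  000-(✓)  01-0(✓)  01-1(✓)  010-(✓)  011-(✓)  10-1  100-(✓)
size-2^2 implicants → -00-  0-0-  01--
Unchecked terms (primes): -00-, 0-0-, 01--, 10-1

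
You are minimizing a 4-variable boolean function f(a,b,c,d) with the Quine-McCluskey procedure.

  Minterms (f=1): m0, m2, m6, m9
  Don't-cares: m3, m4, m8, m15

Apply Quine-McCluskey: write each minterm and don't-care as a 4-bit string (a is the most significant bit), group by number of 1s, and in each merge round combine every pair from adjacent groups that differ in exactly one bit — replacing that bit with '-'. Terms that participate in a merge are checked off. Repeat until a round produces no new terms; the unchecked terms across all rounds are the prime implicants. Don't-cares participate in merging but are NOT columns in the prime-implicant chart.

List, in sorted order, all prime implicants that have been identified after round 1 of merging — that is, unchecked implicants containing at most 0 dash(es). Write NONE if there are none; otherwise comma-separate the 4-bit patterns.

[col 0] 0000*, 0010*, 0011*, 0100*, 0110*, 1000*, 1001*, 1111
[col 1] -000, 0-00*, 0-10*, 00-0*, 001-, 01-0*, 100-
[col 2] 0--0
Prime implicants: -000, 0--0, 001-, 100-, 1111

1111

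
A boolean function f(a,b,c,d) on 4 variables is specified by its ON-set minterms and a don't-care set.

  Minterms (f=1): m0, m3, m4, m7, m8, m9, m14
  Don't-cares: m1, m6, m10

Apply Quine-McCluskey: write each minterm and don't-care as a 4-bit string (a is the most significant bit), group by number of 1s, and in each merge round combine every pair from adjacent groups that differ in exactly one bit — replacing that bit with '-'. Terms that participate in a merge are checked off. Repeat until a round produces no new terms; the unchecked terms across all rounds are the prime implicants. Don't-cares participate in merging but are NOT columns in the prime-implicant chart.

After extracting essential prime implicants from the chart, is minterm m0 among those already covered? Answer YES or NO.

YES

size-2^0 implicants → 0000(✓)  0001(✓)  0011(✓)  0100(✓)  0110(✓)  0111(✓)  1000(✓)  1001(✓)  1010(✓)  1110(✓)
size-2^1 implicants → -000(✓)  -001(✓)  -110  0-00  0-11  00-1  000-(✓)  01-0  011-  1-10  10-0  100-(✓)
size-2^2 implicants → -00-
Unchecked terms (primes): -00-, -110, 0-00, 0-11, 00-1, 01-0, 011-, 1-10, 10-0
Minterm coverage:
  m0 ⊆ -00-,0-00
  m3 ⊆ 0-11,00-1
  m4 ⊆ 0-00,01-0
  m7 ⊆ 0-11,011-
  m8 ⊆ -00-,10-0
  m9 ⊆ -00- [E]
  m14 ⊆ -110,1-10
E = {-00-}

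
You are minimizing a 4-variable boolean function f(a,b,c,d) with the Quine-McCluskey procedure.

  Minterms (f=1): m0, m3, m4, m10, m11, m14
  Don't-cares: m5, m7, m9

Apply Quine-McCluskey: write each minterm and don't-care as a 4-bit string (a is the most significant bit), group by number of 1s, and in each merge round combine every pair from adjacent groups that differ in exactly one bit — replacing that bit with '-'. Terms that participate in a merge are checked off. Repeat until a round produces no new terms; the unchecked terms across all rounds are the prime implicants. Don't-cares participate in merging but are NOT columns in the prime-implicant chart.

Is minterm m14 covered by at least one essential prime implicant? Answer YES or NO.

[col 0] 0000*, 0011*, 0100*, 0101*, 0111*, 1001*, 1010*, 1011*, 1110*
[col 1] -011, 0-00, 0-11, 01-1, 010-, 1-10, 10-1, 101-
Prime implicants: -011, 0-00, 0-11, 01-1, 010-, 1-10, 10-1, 101-
PI chart (minterm → PIs covering it):
  0 | 0-00  (sole → essential)
  3 | -011,0-11
  4 | 0-00,010-
  10 | 1-10,101-
  11 | -011,10-1,101-
  14 | 1-10  (sole → essential)
Essential prime implicants: 0-00, 1-10

YES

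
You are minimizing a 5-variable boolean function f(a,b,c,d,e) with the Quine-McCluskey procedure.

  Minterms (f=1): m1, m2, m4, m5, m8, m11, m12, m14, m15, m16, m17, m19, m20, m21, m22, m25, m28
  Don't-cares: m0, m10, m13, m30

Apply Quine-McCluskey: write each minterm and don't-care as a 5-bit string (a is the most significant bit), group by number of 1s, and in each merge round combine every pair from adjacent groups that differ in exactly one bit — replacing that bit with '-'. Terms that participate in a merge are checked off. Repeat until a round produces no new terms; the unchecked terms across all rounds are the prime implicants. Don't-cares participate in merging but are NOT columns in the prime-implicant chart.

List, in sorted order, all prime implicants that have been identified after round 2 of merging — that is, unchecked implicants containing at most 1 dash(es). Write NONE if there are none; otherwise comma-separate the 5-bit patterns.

size-2^0 implicants → 00000(✓)  00001(✓)  00010(✓)  00100(✓)  00101(✓)  01000(✓)  01010(✓)  01011(✓)  01100(✓)  01101(✓)  01110(✓)  01111(✓)  10000(✓)  10001(✓)  10011(✓)  10100(✓)  10101(✓)  10110(✓)  11001(✓)  11100(✓)  11110(✓)
size-2^1 implicants → -0000(✓)  -0001(✓)  -0100(✓)  -0101(✓)  -1100(✓)  -1110(✓)  0-000(✓)  0-010(✓)  0-100(✓)  0-101(✓)  00-00(✓)  00-01(✓)  000-0(✓)  0000-(✓)  0010-(✓)  01-00(✓)  01-10(✓)  01-11(✓)  010-0(✓)  0101-(✓)  011-0(✓)  011-1(✓)  0110-(✓)  0111-(✓)  1-001  1-100(✓)  1-110(✓)  10-00(✓)  10-01(✓)  100-1  1000-(✓)  101-0(✓)  1010-(✓)  111-0(✓)
size-2^2 implicants → --100  -0-00(✓)  -0-01(✓)  -000-(✓)  -010-(✓)  -11-0  0--00  0-0-0  0-10-  00-0-(✓)  01--0  01-1-  011--  1-1-0  10-0-(✓)
size-2^3 implicants → -0-0-
Unchecked terms (primes): --100, -0-0-, -11-0, 0--00, 0-0-0, 0-10-, 01--0, 01-1-, 011--, 1-001, 1-1-0, 100-1

1-001, 100-1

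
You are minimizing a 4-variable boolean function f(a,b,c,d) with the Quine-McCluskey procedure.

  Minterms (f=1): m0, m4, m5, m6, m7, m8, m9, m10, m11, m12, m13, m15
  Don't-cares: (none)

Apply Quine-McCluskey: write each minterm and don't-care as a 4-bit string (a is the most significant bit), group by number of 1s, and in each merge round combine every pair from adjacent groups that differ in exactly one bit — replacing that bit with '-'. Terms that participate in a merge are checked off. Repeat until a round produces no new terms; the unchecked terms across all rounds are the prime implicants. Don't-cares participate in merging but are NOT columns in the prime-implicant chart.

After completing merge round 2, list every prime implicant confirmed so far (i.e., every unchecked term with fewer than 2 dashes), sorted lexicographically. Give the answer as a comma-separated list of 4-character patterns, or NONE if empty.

NONE

size-2^0 implicants → 0000(✓)  0100(✓)  0101(✓)  0110(✓)  0111(✓)  1000(✓)  1001(✓)  1010(✓)  1011(✓)  1100(✓)  1101(✓)  1111(✓)
size-2^1 implicants → -000(✓)  -100(✓)  -101(✓)  -111(✓)  0-00(✓)  01-0(✓)  01-1(✓)  010-(✓)  011-(✓)  1-00(✓)  1-01(✓)  1-11(✓)  10-0(✓)  10-1(✓)  100-(✓)  101-(✓)  11-1(✓)  110-(✓)
size-2^2 implicants → --00  -1-1  -10-  01--  1--1  1-0-  10--
Unchecked terms (primes): --00, -1-1, -10-, 01--, 1--1, 1-0-, 10--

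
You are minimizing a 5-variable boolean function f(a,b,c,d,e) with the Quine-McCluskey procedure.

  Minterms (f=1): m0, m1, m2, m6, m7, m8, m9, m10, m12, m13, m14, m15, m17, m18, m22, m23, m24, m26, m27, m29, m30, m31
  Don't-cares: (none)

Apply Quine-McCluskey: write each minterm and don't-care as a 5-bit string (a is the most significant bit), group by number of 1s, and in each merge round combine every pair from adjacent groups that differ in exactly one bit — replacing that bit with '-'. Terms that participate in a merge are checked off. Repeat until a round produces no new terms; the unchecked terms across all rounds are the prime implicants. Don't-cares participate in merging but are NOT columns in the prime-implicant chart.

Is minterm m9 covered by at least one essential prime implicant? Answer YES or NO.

NO

Round 0: 00000✓ 00001✓ 00010✓ 00110✓ 00111✓ 01000✓ 01001✓ 01010✓ 01100✓ 01101✓ 01110✓ 01111✓ 10001✓ 10010✓ 10110✓ 10111✓ 11000✓ 11010✓ 11011✓ 11101✓ 11110✓ 11111✓
Round 1: -0001 -0010✓ -0110✓ -0111✓ -1000✓ -1010✓ -1101✓ -1110✓ -1111✓ 0-000✓ 0-001✓ 0-010✓ 0-110✓ 0-111✓ 00-10✓ 000-0✓ 0000-✓ 0011-✓ 01-00✓ 01-01✓ 01-10✓ 010-0✓ 0100-✓ 011-0✓ 011-1✓ 0110-✓ 0111-✓ 1-010✓ 1-110✓ 1-111✓ 10-10✓ 1011-✓ 11-10✓ 11-11✓ 110-0✓ 1101-✓ 111-1✓ 1111-✓
Round 2: --010✓ --110✓ --111✓ -0-10✓ -011-✓ -1-10✓ -10-0 -11-1 -111-✓ 0--10✓ 0-0-0 0-00- 0-11-✓ 01--0 01-0- 011-- 1--10✓ 1-11-✓ 11-1-
Round 3: ---10 --11-
PIs = {---10, --11-, -0001, -10-0, -11-1, 0-0-0, 0-00-, 01--0, 01-0-, 011--, 11-1-}
Coverage chart:
  m0: 0-0-0,0-00-
  m1: -0001,0-00-
  m2: ---10,0-0-0
  m6: ---10,--11-
  m7: --11- ←essential
  m8: -10-0,0-0-0,0-00-,01--0,01-0-
  m9: 0-00-,01-0-
  m10: ---10,-10-0,0-0-0,01--0
  m12: 01--0,01-0-,011--
  m13: -11-1,01-0-,011--
  m14: ---10,--11-,01--0,011--
  m15: --11-,-11-1,011--
  m17: -0001 ←essential
  m18: ---10 ←essential
  m22: ---10,--11-
  m23: --11- ←essential
  m24: -10-0 ←essential
  m26: ---10,-10-0,11-1-
  m27: 11-1- ←essential
  m29: -11-1 ←essential
  m30: ---10,--11-,11-1-
  m31: --11-,-11-1,11-1-
Essential: ---10, --11-, -0001, -10-0, -11-1, 11-1-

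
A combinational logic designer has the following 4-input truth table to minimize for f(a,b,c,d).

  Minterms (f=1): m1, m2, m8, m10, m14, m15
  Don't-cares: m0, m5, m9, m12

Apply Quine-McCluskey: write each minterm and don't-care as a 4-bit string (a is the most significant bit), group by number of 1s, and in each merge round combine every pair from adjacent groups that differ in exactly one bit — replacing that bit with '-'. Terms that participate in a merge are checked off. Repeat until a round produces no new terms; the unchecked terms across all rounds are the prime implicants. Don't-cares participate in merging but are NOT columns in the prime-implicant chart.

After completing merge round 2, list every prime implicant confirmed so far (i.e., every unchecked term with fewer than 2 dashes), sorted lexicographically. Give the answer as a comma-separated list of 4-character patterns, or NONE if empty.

Round 0: 0000✓ 0001✓ 0010✓ 0101✓ 1000✓ 1001✓ 1010✓ 1100✓ 1110✓ 1111✓
Round 1: -000✓ -001✓ -010✓ 0-01 00-0✓ 000-✓ 1-00✓ 1-10✓ 10-0✓ 100-✓ 11-0✓ 111-
Round 2: -0-0 -00- 1--0
PIs = {-0-0, -00-, 0-01, 1--0, 111-}

0-01, 111-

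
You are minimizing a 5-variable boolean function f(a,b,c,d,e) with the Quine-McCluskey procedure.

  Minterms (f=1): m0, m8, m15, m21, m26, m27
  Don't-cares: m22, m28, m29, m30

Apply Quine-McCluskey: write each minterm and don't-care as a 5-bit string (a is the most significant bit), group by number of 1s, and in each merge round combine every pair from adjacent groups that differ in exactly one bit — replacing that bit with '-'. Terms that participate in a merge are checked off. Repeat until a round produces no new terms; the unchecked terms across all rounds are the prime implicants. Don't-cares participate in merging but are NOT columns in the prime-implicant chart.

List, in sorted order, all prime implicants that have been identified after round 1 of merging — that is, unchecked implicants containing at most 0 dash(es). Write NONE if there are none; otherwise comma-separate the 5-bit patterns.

size-2^0 implicants → 00000(✓)  01000(✓)  01111  10101(✓)  10110(✓)  11010(✓)  11011(✓)  11100(✓)  11101(✓)  11110(✓)
size-2^1 implicants → 0-000  1-101  1-110  11-10  1101-  111-0  1110-
Unchecked terms (primes): 0-000, 01111, 1-101, 1-110, 11-10, 1101-, 111-0, 1110-

01111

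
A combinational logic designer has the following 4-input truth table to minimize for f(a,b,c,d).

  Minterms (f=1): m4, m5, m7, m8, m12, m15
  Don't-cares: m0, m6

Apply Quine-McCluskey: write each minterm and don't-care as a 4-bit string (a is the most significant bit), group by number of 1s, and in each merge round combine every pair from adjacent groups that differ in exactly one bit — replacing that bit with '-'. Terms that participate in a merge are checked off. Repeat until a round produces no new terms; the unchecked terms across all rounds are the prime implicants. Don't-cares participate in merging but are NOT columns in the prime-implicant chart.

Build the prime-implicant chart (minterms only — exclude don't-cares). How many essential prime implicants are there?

[col 0] 0000*, 0100*, 0101*, 0110*, 0111*, 1000*, 1100*, 1111*
[col 1] -000*, -100*, -111, 0-00*, 01-0*, 01-1*, 010-*, 011-*, 1-00*
[col 2] --00, 01--
Prime implicants: --00, -111, 01--
PI chart (minterm → PIs covering it):
  4 | --00,01--
  5 | 01--  (sole → essential)
  7 | -111,01--
  8 | --00  (sole → essential)
  12 | --00  (sole → essential)
  15 | -111  (sole → essential)
Essential prime implicants: --00, -111, 01--

3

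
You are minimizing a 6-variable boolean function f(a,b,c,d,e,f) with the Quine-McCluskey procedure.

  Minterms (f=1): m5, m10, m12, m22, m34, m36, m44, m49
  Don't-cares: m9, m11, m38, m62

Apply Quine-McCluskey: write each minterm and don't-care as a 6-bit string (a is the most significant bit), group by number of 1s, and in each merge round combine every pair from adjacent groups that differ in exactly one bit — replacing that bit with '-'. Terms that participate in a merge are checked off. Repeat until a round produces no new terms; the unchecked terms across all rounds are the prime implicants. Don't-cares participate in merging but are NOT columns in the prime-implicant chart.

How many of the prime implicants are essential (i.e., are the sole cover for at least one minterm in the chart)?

Round 0: 000101 001001✓ 001010✓ 001011✓ 001100✓ 010110 100010✓ 100100✓ 100110✓ 101100✓ 110001 111110
Round 1: -01100 0010-1 00101- 10-100 100-10 1001-0
PIs = {-01100, 000101, 0010-1, 00101-, 010110, 10-100, 100-10, 1001-0, 110001, 111110}
Coverage chart:
  m5: 000101 ←essential
  m10: 00101- ←essential
  m12: -01100 ←essential
  m22: 010110 ←essential
  m34: 100-10 ←essential
  m36: 10-100,1001-0
  m44: -01100,10-100
  m49: 110001 ←essential
Essential: -01100, 000101, 00101-, 010110, 100-10, 110001

6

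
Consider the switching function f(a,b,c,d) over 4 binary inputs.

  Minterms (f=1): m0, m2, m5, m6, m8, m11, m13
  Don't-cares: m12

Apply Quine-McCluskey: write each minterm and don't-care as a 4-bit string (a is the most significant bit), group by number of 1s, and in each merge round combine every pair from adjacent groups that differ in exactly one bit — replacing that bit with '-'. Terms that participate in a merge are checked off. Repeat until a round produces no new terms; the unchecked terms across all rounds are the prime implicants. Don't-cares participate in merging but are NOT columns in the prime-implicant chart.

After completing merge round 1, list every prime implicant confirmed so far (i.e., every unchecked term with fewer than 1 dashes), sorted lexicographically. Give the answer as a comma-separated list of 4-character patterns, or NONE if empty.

1011

size-2^0 implicants → 0000(✓)  0010(✓)  0101(✓)  0110(✓)  1000(✓)  1011  1100(✓)  1101(✓)
size-2^1 implicants → -000  -101  0-10  00-0  1-00  110-
Unchecked terms (primes): -000, -101, 0-10, 00-0, 1-00, 1011, 110-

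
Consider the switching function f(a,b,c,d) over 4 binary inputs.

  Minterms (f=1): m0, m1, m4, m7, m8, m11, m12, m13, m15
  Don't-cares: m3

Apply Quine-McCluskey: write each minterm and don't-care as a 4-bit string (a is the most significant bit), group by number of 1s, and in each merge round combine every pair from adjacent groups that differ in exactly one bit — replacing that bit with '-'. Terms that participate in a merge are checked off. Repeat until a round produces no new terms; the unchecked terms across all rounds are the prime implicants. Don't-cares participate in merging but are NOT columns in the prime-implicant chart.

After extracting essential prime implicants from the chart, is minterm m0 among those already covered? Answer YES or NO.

YES

Round 0: 0000✓ 0001✓ 0011✓ 0100✓ 0111✓ 1000✓ 1011✓ 1100✓ 1101✓ 1111✓
Round 1: -000✓ -011✓ -100✓ -111✓ 0-00✓ 0-11✓ 00-1 000- 1-00✓ 1-11✓ 11-1 110-
Round 2: --00 --11
PIs = {--00, --11, 00-1, 000-, 11-1, 110-}
Coverage chart:
  m0: --00,000-
  m1: 00-1,000-
  m4: --00 ←essential
  m7: --11 ←essential
  m8: --00 ←essential
  m11: --11 ←essential
  m12: --00,110-
  m13: 11-1,110-
  m15: --11,11-1
Essential: --00, --11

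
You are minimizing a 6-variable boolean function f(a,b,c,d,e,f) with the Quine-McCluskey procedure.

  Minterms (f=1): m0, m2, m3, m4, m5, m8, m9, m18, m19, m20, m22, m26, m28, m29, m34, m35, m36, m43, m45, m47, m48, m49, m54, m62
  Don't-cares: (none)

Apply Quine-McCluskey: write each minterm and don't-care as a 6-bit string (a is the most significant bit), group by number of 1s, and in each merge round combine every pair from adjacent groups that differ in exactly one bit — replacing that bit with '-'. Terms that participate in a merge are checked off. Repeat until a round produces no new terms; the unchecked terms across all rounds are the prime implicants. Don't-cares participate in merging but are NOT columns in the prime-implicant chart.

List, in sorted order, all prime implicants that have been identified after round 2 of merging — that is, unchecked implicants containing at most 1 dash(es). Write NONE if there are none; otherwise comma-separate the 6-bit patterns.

[col 0] 000000*, 000010*, 000011*, 000100*, 000101*, 001000*, 001001*, 010010*, 010011*, 010100*, 010110*, 011010*, 011100*, 011101*, 100010*, 100011*, 100100*, 101011*, 101101*, 101111*, 110000*, 110001*, 110110*, 111110*
[col 1] -00010*, -00011*, -00100, -10110, 0-0010*, 0-0011*, 0-0100, 00-000, 000-00, 0000-0, 00001-*, 00010-, 00100-, 01-010, 01-100, 010-10, 01001-*, 0101-0, 01110-, 10-011, 10001-*, 101-11, 1011-1, 11-110, 11000-
[col 2] -0001-, 0-001-
Prime implicants: -0001-, -00100, -10110, 0-001-, 0-0100, 00-000, 000-00, 0000-0, 00010-, 00100-, 01-010, 01-100, 010-10, 0101-0, 01110-, 10-011, 101-11, 1011-1, 11-110, 11000-

-00100, -10110, 0-0100, 00-000, 000-00, 0000-0, 00010-, 00100-, 01-010, 01-100, 010-10, 0101-0, 01110-, 10-011, 101-11, 1011-1, 11-110, 11000-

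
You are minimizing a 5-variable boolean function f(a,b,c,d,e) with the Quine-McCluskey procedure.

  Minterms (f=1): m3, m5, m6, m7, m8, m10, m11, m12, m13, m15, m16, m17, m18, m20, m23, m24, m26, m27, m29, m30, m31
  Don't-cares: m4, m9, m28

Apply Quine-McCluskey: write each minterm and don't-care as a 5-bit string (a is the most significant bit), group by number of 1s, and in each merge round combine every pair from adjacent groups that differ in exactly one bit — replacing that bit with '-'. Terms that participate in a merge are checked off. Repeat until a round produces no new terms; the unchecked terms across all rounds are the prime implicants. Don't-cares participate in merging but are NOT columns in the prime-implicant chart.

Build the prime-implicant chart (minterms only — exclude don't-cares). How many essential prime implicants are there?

5

[col 0] 00011*, 00100*, 00101*, 00110*, 00111*, 01000*, 01001*, 01010*, 01011*, 01100*, 01101*, 01111*, 10000*, 10001*, 10010*, 10100*, 10111*, 11000*, 11010*, 11011*, 11100*, 11101*, 11110*, 11111*
[col 1] -0100*, -0111*, -1000*, -1010*, -1011*, -1100*, -1101*, -1111*, 0-011*, 0-100*, 0-101*, 0-111*, 00-11*, 001-0*, 001-1*, 0010-*, 0011-*, 01-00*, 01-01*, 01-11*, 010-0*, 010-1*, 0100-*, 0101-*, 011-1*, 0110-*, 1-000*, 1-010*, 1-100*, 1-111*, 10-00*, 100-0*, 1000-, 11-00*, 11-10*, 11-11*, 110-0*, 1101-*, 111-0*, 111-1*, 1110-*, 1111-*
[col 2] --100, --111, -1-00, -1-11, -10-0, -101-, -11-1, -110-, 0--11, 0-1-1, 0-10-, 001--, 01--1, 01-0-, 010--, 1--00, 1-0-0, 11--0, 11-1-, 111--
Prime implicants: --100, --111, -1-00, -1-11, -10-0, -101-, -11-1, -110-, 0--11, 0-1-1, 0-10-, 001--, 01--1, 01-0-, 010--, 1--00, 1-0-0, 1000-, 11--0, 11-1-, 111--
PI chart (minterm → PIs covering it):
  3 | 0--11  (sole → essential)
  5 | 0-1-1,0-10-,001--
  6 | 001--  (sole → essential)
  7 | --111,0--11,0-1-1,001--
  8 | -1-00,-10-0,01-0-,010--
  10 | -10-0,-101-,010--
  11 | -1-11,-101-,0--11,01--1,010--
  12 | --100,-1-00,-110-,0-10-,01-0-
  13 | -11-1,-110-,0-1-1,0-10-,01--1,01-0-
  15 | --111,-1-11,-11-1,0--11,0-1-1,01--1
  16 | 1--00,1-0-0,1000-
  17 | 1000-  (sole → essential)
  18 | 1-0-0  (sole → essential)
  20 | --100,1--00
  23 | --111  (sole → essential)
  24 | -1-00,-10-0,1--00,1-0-0,11--0
  26 | -10-0,-101-,1-0-0,11--0,11-1-
  27 | -1-11,-101-,11-1-
  29 | -11-1,-110-,111--
  30 | 11--0,11-1-,111--
  31 | --111,-1-11,-11-1,11-1-,111--
Essential prime implicants: --111, 0--11, 001--, 1-0-0, 1000-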